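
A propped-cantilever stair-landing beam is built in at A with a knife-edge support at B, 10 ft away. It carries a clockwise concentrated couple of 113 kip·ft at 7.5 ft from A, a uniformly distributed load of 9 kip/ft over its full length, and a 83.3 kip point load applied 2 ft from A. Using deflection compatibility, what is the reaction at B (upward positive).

R_B = 54.31 kip

Choose R_B as the redundant. The primary structure is the cantilever fixed at A.
Primary-structure tip deflection at B by superposition:
  clockwise couple 113 at a = 7.5: M₀a(2L − a)/(2EI) = 5297/EI
  UDL 9: wL⁴/(8EI) = 11250/EI
  point load 83.3 at a = 2: Pa²(3L − a)/(6EI) = 1555/EI
  δ_0 = 18102/EI
Tip deflection under a unit load at B: L³/(3EI) = 333.3/EI.
Compatibility at B: δ_0 − R_B·δ_{BB} = 0, so R_B = 18102/333.3 = 54.31 kip.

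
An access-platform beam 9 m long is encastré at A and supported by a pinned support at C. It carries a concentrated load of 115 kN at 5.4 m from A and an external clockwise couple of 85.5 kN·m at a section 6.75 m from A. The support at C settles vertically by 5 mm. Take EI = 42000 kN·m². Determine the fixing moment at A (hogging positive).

M_A = 146.9 kN·m

Release the roller at C. Primary structure: cantilever fixed at A.
Primary-structure tip deflection at C by superposition:
  point load 115 at a = 5.4: Pa²(3L − a)/(6EI) = 12072/EI
  clockwise couple 85.5 at a = 6.75: M₀a(2L − a)/(2EI) = 3246/EI
  δ_0 = 15319/EI
Tip deflection under a unit load at C: L³/(3EI) = 243/EI.
With EI = 42000 kN·m²: δ_0 = 0.36473 m and δ_{CC} = 0.005786 m/kN.
Compatibility — the beam at C must follow the support down by 0.005 m: δ_0 − R_C·δ_{CC} = 0.005, so R_C = (0.36473 − 0.005)/0.005786 = 62.18 kN.
Moment equilibrium about A: M_A = Σ(load moments about A) − R_C·L = 706.5 − 62.18×9 = 146.9 kN·m.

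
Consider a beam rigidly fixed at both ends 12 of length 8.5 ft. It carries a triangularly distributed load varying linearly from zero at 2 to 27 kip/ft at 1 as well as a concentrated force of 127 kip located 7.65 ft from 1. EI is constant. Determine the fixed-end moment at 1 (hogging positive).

M_1 = 107.3 kip·ft

Release both end moments; the primary structure is a simply-supported span 12 with redundants M_1 and M_2.
End rotations of the released simple span under the applied load (×1/EI):
  at 1: triangular load, peak 27: w₀L³/(45EI) = 368.5/EI
  at 2: triangular load, peak 27: 7w₀L³/(360EI) = 322.4/EI
  at 1: point load 127 at a = 7.65: Pab(L + b)/(6LEI) = 151.4/EI
  at 2: point load 127 at a = 7.65: Pab(L + a)/(6LEI) = 261.5/EI
  θ_10 = 519.9/EI,  θ_20 = 583.9/EI
Flexibility coefficients: a unit moment at one end gives L/(3EI) there and L/(6EI) at the far end, so f₁₁ = f₂₂ = 2.833/EI and f₁₂ = f₂₁ = 1.417/EI.
Compatibility — zero rotation at each built-in end:
  2.833 M_1 + 1.417 M_2 = 519.9
  1.417 M_1 + 2.833 M_2 = 583.9
Solving the pair gives M_1 = 107.3 kip·ft and M_2 = 152.5 kip·ft (hogging).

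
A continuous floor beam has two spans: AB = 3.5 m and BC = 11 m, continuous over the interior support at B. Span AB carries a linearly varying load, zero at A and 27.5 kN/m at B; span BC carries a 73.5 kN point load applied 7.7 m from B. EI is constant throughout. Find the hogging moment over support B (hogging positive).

M_B = 89.14 kN·m

Release continuity at B by inserting a hinge; the redundant is the internal moment M_B. The primary structure is two simply-supported spans AB and BC.
Rotations at B on the released spans (each span's end-slope, ×1/EI):
  span AB: triangular load, peak 27.5: w₀L³/(45EI) = 26.2/EI
  span BC: point load 73.5 at a = 7.7: Pab(L + b)/(6LEI) = 404.7/EI
  relative rotation θ_0 = (26.2 + 404.7)/EI = 430.9/EI
A unit hogging moment at B produces rotation L₁/(3EI) + L₂/(3EI) = 4.833/EI.
Compatibility: M_B·(L₁+L₂)/(3EI) = θ_0, giving M_B = 89.14 kN·m (hogging).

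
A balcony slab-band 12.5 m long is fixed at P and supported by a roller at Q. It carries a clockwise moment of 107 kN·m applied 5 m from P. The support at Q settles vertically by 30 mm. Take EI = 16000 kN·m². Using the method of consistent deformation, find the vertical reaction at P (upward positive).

Release the roller at Q. Primary structure: cantilever fixed at P.
Downward deflection at the released point Q due to the loads:
  clockwise couple 107 at a = 5: M₀a(2L − a)/(2EI) = 5350/EI
Tip deflection under a unit load at Q: L³/(3EI) = 651/EI.
With EI = 16000 kN·m²: δ_0 = 0.33437 m and δ_{QQ} = 0.04069 m/kN.
Compatibility — the beam at Q must follow the support down by 0.03 m: δ_0 − R_Q·δ_{QQ} = 0.03, so R_Q = (0.33437 − 0.03)/0.04069 = 7.48 kN.
Vertical equilibrium: R_P = ΣP − R_Q = 0 − 7.48 = -7.48 kN.

R_P = -7.48 kN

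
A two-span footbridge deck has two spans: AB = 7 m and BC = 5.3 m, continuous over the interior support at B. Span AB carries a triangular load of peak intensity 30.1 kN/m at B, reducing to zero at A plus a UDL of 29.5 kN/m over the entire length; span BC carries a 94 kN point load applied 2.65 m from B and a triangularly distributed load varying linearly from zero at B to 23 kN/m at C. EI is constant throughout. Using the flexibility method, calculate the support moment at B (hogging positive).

M_B = 215.3 kN·m

Insert a hinge at B; M_B is the redundant, and each span becomes simply supported.
End slopes at the hinge B, treating each span as simply supported:
  span AB: triangular load, peak 30.1: w₀L³/(45EI) = 229.4/EI
  span AB: UDL 29.5: wL³/(24EI) = 421.6/EI
  span BC: point load 94 at a = 2.65: Pab(L + b)/(6LEI) = 165/EI
  span BC: triangular load, peak 23: 7w₀L³/(360EI) = 66.58/EI
  relative rotation θ_0 = (651 + 231.6)/EI = 882.6/EI
A unit hogging moment at B produces rotation L₁/(3EI) + L₂/(3EI) = 4.1/EI.
Slope continuity at B: θ_0 = M_B·4.1/EI, so M_B = 882.6/4.1 = 215.3 kN·m (hogging).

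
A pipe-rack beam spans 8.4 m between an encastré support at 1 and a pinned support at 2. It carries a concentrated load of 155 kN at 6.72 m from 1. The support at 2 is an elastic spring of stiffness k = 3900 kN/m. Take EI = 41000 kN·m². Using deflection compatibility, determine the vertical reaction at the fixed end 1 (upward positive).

Choose R_2 as the redundant. The primary structure is the cantilever fixed at 1.
Primary-structure tip deflection at 2 by superposition:
  point load 155 at a = 6.72: Pa²(3L − a)/(6EI) = 21559/EI
Tip deflection under a unit load at 2: L³/(3EI) = 197.6/EI.
With EI = 41000 kN·m²: δ_0 = 0.52582 m and δ_{22} = 0.004819 m/kN.
Compatibility — the spring shortens by R_2/k under the reaction it provides: δ_0 − R_2·δ_{22} = R_2/k. With 1/k = 0.000256 m/kN, R_2 = δ_0 / (δ_{22} + 1/k) = 0.52582 / (0.004819 + 0.000256) = 103.6 kN.
Vertical equilibrium: R_1 = ΣP − R_2 = 155 − 103.6 = 51.39 kN.

R_1 = 51.39 kN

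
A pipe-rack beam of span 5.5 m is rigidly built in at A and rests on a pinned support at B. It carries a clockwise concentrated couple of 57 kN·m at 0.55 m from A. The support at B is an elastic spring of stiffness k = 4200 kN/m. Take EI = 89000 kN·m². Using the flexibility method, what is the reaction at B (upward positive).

R_B = 2.137 kN

Take the reaction at B as the redundant and release it; the primary structure is a cantilever fixed at A.
Downward deflection at the released point B due to the loads:
  clockwise couple 57 at a = 0.55: M₀a(2L − a)/(2EI) = 163.8/EI
Flexibility coefficient — unit upward force at B: δ_{BB} = L³/(3EI) = 55.46/EI.
With EI = 89000 kN·m²: δ_0 = 0.00184 m and δ_{BB} = 0.000623 m/kN.
Compatibility — the spring shortens by R_B/k under the reaction it provides: δ_0 − R_B·δ_{BB} = R_B/k. With 1/k = 0.000238 m/kN, R_B = δ_0 / (δ_{BB} + 1/k) = 0.00184 / (0.000623 + 0.000238) = 2.137 kN.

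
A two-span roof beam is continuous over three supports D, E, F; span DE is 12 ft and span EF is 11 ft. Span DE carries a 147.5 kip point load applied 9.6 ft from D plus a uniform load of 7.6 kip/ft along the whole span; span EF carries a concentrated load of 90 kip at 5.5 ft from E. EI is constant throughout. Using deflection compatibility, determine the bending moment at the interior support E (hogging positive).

M_E = 293.1 kip·ft

Insert a hinge at E; M_E is the redundant, and each span becomes simply supported.
End slopes at the hinge E, treating each span as simply supported:
  span DE: point load 147.5 at a = 9.6: Pab(L + a)/(6LEI) = 1020/EI
  span DE: UDL 7.6: wL³/(24EI) = 547.2/EI
  span EF: point load 90 at a = 5.5: Pab(L + b)/(6LEI) = 680.6/EI
  relative rotation θ_0 = (1567 + 680.6)/EI = 2247/EI
A unit hogging moment at E produces rotation L₁/(3EI) + L₂/(3EI) = 7.667/EI.
Compatibility: M_E·(L₁+L₂)/(3EI) = θ_0, giving M_E = 293.1 kip·ft (hogging).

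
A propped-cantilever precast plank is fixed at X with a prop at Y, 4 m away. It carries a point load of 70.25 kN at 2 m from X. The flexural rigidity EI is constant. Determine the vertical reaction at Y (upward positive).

Take the reaction at Y as the redundant and release it; the primary structure is a cantilever fixed at X.
Free-end deflection of the primary structure under the applied loading (downward +):
  point load 70.25 at a = 2: Pa²(3L − a)/(6EI) = 468.3/EI
Flexibility coefficient — unit upward force at Y: δ_{YY} = L³/(3EI) = 21.33/EI.
The prop prevents deflection at Y: R_Y = δ_0/δ_{YY} = 468.3/21.33 = 21.95 kN.

R_Y = 21.95 kN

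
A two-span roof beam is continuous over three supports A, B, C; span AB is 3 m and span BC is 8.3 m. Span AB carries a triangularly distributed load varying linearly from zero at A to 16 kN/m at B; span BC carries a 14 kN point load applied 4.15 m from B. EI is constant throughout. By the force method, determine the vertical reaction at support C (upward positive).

R_C = 4.765 kN

Insert a hinge at B; M_B is the redundant, and each span becomes simply supported.
Discontinuity in slope at B on the released structure — sum the simple-span end rotations:
  span AB: triangular load, peak 16: w₀L³/(45EI) = 9.6/EI
  span BC: point load 14 at a = 4.15: Pab(L + b)/(6LEI) = 60.28/EI
  relative rotation θ_0 = (9.6 + 60.28)/EI = 69.88/EI
A unit hogging moment at B produces rotation L₁/(3EI) + L₂/(3EI) = 3.767/EI.
Compatibility: M_B·(L₁+L₂)/(3EI) = θ_0, giving M_B = 18.55 kN·m (hogging).
Span BC, ΣM about C: R_B^{BC}·8.3 = 58.1 + 18.55, so R_B^{BC} = 9.235 kN and R_C = 14 − 9.235 = 4.765 kN.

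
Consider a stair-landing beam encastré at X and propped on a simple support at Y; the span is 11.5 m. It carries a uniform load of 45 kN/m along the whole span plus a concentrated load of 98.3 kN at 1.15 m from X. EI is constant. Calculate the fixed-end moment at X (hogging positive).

M_X = 840.6 kN·m

Take the reaction at Y as the redundant and release it; the primary structure is a cantilever fixed at X.
Deflection at Y on the released cantilever, summing each load's contribution:
  UDL 45: wL⁴/(8EI) = 98382/EI
  point load 98.3 at a = 1.15: Pa²(3L − a)/(6EI) = 722.6/EI
  δ_0 = 99104/EI
Tip deflection under a unit load at Y: L³/(3EI) = 507/EI.
The prop prevents deflection at Y: R_Y = δ_0/δ_{YY} = 99104/507 = 195.5 kN.
Moment equilibrium about X: M_X = Σ(load moments about X) − R_Y·L = 3089 − 195.5×11.5 = 840.6 kN·m.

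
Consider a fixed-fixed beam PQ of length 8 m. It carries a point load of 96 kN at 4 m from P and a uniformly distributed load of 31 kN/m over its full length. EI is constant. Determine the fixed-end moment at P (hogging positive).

Release both end moments; the primary structure is a simply-supported span PQ with redundants M_P and M_Q.
Simple-span end rotations at P and Q under the given loads:
  at P: point load 96 at a = 4: Pab(L + b)/(6LEI) = 384/EI
  at Q: point load 96 at a = 4: Pab(L + a)/(6LEI) = 384/EI
  at P: UDL 31: wL³/(24EI) = 661.3/EI
  at Q: UDL 31: wL³/(24EI) = 661.3/EI
  θ_P0 = 1045/EI,  θ_Q0 = 1045/EI
Flexibility coefficients: a unit moment at one end gives L/(3EI) there and L/(6EI) at the far end, so f₁₁ = f₂₂ = 2.667/EI and f₁₂ = f₂₁ = 1.333/EI.
Compatibility — zero rotation at each built-in end:
  2.667 M_P + 1.333 M_Q = 1045
  1.333 M_P + 2.667 M_Q = 1045
Solving the pair gives M_P = 261.3 kN·m and M_Q = 261.3 kN·m (hogging).

M_P = 261.3 kN·m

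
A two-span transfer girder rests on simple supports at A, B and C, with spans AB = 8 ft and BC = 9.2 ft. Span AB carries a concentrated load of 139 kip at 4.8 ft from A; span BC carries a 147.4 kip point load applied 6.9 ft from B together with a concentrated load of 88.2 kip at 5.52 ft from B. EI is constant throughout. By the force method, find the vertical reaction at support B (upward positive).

Take M_B as the redundant. Released structure: two simple spans AB and BC with a hinge at B.
Rotations at B on the released spans (each span's end-slope, ×1/EI):
  span AB: point load 139 at a = 4.8: Pab(L + a)/(6LEI) = 569.3/EI
  span BC: point load 147.4 at a = 6.9: Pab(L + b)/(6LEI) = 487.3/EI
  span BC: point load 88.2 at a = 5.52: Pab(L + b)/(6LEI) = 418.1/EI
  relative rotation θ_0 = (569.3 + 905.4)/EI = 1475/EI
A unit hogging moment at B produces rotation L₁/(3EI) + L₂/(3EI) = 5.733/EI.
Slope continuity at B: θ_0 = M_B·5.733/EI, so M_B = 1475/5.733 = 257.2 kip·ft (hogging).
Span AB, ΣM about A with M_B applied at B: R_B^{AB}·8 = 667.2 + 257.2, so R_B^{AB} = 115.6 kip and R_A = 139 − 115.6 = 23.45 kip.
Span BC, ΣM about C: R_B^{BC}·9.2 = 663.6 + 257.2, so R_B^{BC} = 100.1 kip and R_C = 235.6 − 100.1 = 135.5 kip.
R_B = 115.6 + 100.1 = 215.6 kip.

R_B = 215.6 kip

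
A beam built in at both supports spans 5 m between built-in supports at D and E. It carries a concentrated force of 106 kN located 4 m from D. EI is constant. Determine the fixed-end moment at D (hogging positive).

Take the two fixed-end moments M_D, M_E as redundants; the released structure is the simple span DE.
On the primary (simply-supported) span, the end slopes from the loading are:
  at D: point load 106 at a = 4: Pab(L + b)/(6LEI) = 84.8/EI
  at E: point load 106 at a = 4: Pab(L + a)/(6LEI) = 127.2/EI
  θ_D0 = 84.8/EI,  θ_E0 = 127.2/EI
Flexibility coefficients: a unit moment at one end gives L/(3EI) there and L/(6EI) at the far end, so f₁₁ = f₂₂ = 1.667/EI and f₁₂ = f₂₁ = 0.8333/EI.
Compatibility — zero rotation at each built-in end:
  1.667 M_D + 0.8333 M_E = 84.8
  0.8333 M_D + 1.667 M_E = 127.2
Solving the pair gives M_D = 16.96 kN·m and M_E = 67.84 kN·m (hogging).

M_D = 16.96 kN·m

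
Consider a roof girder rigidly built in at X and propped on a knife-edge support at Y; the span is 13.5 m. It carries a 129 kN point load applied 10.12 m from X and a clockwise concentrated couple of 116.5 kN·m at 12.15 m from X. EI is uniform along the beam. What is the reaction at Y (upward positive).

R_Y = 94.38 kN

Take the reaction at Y as the redundant and release it; the primary structure is a cantilever fixed at X.
Free-end deflection of the primary structure under the applied loading (downward +):
  point load 129 at a = 10.12: Pa²(3L − a)/(6EI) = 66894/EI
  clockwise couple 116.5 at a = 12.15: M₀a(2L − a)/(2EI) = 10510/EI
  δ_0 = 77404/EI
Tip deflection under a unit load at Y: L³/(3EI) = 820.1/EI.
The prop prevents deflection at Y: R_Y = δ_0/δ_{YY} = 77404/820.1 = 94.38 kN.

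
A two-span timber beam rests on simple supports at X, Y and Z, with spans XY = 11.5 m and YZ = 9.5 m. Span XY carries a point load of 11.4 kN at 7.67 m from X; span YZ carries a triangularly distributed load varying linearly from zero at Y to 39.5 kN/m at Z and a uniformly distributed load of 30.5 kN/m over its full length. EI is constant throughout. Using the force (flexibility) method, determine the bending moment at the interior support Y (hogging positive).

Insert a hinge at Y; M_Y is the redundant, and each span becomes simply supported.
Discontinuity in slope at Y on the released structure — sum the simple-span end rotations:
  span XY: point load 11.4 at a = 7.67: Pab(L + a)/(6LEI) = 93.04/EI
  span YZ: triangular load, peak 39.5: 7w₀L³/(360EI) = 658.5/EI
  span YZ: UDL 30.5: wL³/(24EI) = 1090/EI
  relative rotation θ_0 = (93.04 + 1748)/EI = 1841/EI
A unit hogging moment at Y produces rotation L₁/(3EI) + L₂/(3EI) = 7/EI.
Compatibility: M_Y·(L₁+L₂)/(3EI) = θ_0, giving M_Y = 263 kN·m (hogging).

M_Y = 263 kN·m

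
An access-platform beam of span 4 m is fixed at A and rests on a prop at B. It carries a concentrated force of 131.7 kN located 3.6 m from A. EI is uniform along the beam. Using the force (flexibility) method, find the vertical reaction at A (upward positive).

Take the reaction at B as the redundant and release it; the primary structure is a cantilever fixed at A.
Primary-structure tip deflection at B by superposition:
  point load 131.7 at a = 3.6: Pa²(3L − a)/(6EI) = 2390/EI
Tip deflection under a unit load at B: L³/(3EI) = 21.33/EI.
Compatibility at B: δ_0 − R_B·δ_{BB} = 0, so R_B = 2390/21.33 = 112 kN.
Vertical equilibrium: R_A = ΣP − R_B = 131.7 − 112 = 19.69 kN.

R_A = 19.69 kN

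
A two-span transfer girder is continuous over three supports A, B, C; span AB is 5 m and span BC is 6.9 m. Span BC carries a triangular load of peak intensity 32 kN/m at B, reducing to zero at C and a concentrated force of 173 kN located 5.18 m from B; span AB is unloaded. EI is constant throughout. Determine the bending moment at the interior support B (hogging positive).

M_B = 139.8 kN·m

Insert a hinge at B; M_B is the redundant, and each span becomes simply supported.
Rotations at B on the released spans (each span's end-slope, ×1/EI):
  span BC: triangular load, peak 32: w₀L³/(45EI) = 233.6/EI
  span BC: point load 173 at a = 5.18: Pab(L + b)/(6LEI) = 320.9/EI
  relative rotation θ_0 = (0 + 554.5)/EI = 554.5/EI
A unit hogging moment at B produces rotation L₁/(3EI) + L₂/(3EI) = 3.967/EI.
Compatibility: M_B·(L₁+L₂)/(3EI) = θ_0, giving M_B = 139.8 kN·m (hogging).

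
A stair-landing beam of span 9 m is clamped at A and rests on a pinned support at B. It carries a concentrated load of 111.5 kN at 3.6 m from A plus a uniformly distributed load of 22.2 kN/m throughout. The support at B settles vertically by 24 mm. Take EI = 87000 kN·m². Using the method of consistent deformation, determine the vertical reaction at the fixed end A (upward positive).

Release the roller at B. Primary structure: cantilever fixed at A.
Deflection at B on the released cantilever, summing each load's contribution:
  point load 111.5 at a = 3.6: Pa²(3L − a)/(6EI) = 5636/EI
  UDL 22.2: wL⁴/(8EI) = 18207/EI
  δ_0 = 23842/EI
Tip deflection under a unit load at B: L³/(3EI) = 243/EI.
With EI = 87000 kN·m²: δ_0 = 0.27405 m and δ_{BB} = 0.002793 m/kN.
Compatibility — the beam at B must follow the support down by 0.024 m: δ_0 − R_B·δ_{BB} = 0.024, so R_B = (0.27405 − 0.024)/0.002793 = 89.52 kN.
Vertical equilibrium: R_A = ΣP − R_B = 311.3 − 89.52 = 221.8 kN.

R_A = 221.8 kN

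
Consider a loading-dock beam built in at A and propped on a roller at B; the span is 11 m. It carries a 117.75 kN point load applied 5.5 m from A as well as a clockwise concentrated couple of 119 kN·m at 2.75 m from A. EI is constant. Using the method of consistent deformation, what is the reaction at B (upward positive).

Choose R_B as the redundant. The primary structure is the cantilever fixed at A.
Downward deflection at the released point B due to the loads:
  point load 117.75 at a = 5.5: Pa²(3L − a)/(6EI) = 16326/EI
  clockwise couple 119 at a = 2.75: M₀a(2L − a)/(2EI) = 3150/EI
  δ_0 = 19475/EI
Flexibility coefficient — unit upward force at B: δ_{BB} = L³/(3EI) = 443.7/EI.
The prop prevents deflection at B: R_B = δ_0/δ_{BB} = 19475/443.7 = 43.9 kN.

R_B = 43.9 kN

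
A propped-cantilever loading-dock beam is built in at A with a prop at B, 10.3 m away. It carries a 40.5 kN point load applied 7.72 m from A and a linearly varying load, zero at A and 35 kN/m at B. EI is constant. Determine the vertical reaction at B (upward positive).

R_B = 124.7 kN

Choose R_B as the redundant. The primary structure is the cantilever fixed at A.
Downward deflection at the released point B due to the loads:
  point load 40.5 at a = 7.72: Pa²(3L − a)/(6EI) = 9325/EI
  triangular load, peak 35 at the free end: 11w₀L⁴/(120EI) = 36110/EI
  δ_0 = 45435/EI
Flexibility coefficient — unit upward force at B: δ_{BB} = L³/(3EI) = 364.2/EI.
Compatibility at B: δ_0 − R_B·δ_{BB} = 0, so R_B = 45435/364.2 = 124.7 kN.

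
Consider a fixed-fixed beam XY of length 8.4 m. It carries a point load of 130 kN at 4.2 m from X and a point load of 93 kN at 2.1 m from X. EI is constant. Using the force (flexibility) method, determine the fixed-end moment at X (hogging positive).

Release both end moments; the primary structure is a simply-supported span XY with redundants M_X and M_Y.
Simple-span end rotations at X and Y under the given loads:
  at X: point load 130 at a = 4.2: Pab(L + b)/(6LEI) = 573.3/EI
  at Y: point load 130 at a = 4.2: Pab(L + a)/(6LEI) = 573.3/EI
  at X: point load 93 at a = 2.1: Pab(L + b)/(6LEI) = 358.9/EI
  at Y: point load 93 at a = 2.1: Pab(L + a)/(6LEI) = 256.3/EI
  θ_X0 = 932.2/EI,  θ_Y0 = 829.6/EI
Flexibility coefficients: a unit moment at one end gives L/(3EI) there and L/(6EI) at the far end, so f₁₁ = f₂₂ = 2.8/EI and f₁₂ = f₂₁ = 1.4/EI.
Compatibility — zero rotation at each built-in end:
  2.8 M_X + 1.4 M_Y = 932.2
  1.4 M_X + 2.8 M_Y = 829.6
Solving the pair gives M_X = 246.4 kN·m and M_Y = 173.1 kN·m (hogging).

M_X = 246.4 kN·m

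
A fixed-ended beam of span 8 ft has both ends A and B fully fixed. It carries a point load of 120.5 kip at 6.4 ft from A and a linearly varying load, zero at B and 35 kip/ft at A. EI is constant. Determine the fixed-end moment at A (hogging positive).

M_A = 142.8 kip·ft

Release both end moments; the primary structure is a simply-supported span AB with redundants M_A and M_B.
End rotations of the released simple span under the applied load (×1/EI):
  at A: point load 120.5 at a = 6.4: Pab(L + b)/(6LEI) = 246.8/EI
  at B: point load 120.5 at a = 6.4: Pab(L + a)/(6LEI) = 370.2/EI
  at A: triangular load, peak 35: w₀L³/(45EI) = 398.2/EI
  at B: triangular load, peak 35: 7w₀L³/(360EI) = 348.4/EI
  θ_A0 = 645/EI,  θ_B0 = 718.6/EI
Flexibility coefficients: a unit moment at one end gives L/(3EI) there and L/(6EI) at the far end, so f₁₁ = f₂₂ = 2.667/EI and f₁₂ = f₂₁ = 1.333/EI.
Compatibility — zero rotation at each built-in end:
  2.667 M_A + 1.333 M_B = 645
  1.333 M_A + 2.667 M_B = 718.6
Solving the pair gives M_A = 142.8 kip·ft and M_B = 198.1 kip·ft (hogging).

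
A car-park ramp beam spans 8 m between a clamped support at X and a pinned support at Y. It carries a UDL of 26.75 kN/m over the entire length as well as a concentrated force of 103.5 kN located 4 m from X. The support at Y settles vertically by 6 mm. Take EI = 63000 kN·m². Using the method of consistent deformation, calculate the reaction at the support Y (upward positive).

Take the reaction at Y as the redundant and release it; the primary structure is a cantilever fixed at X.
Deflection at Y on the released cantilever, summing each load's contribution:
  UDL 26.75: wL⁴/(8EI) = 13696/EI
  point load 103.5 at a = 4: Pa²(3L − a)/(6EI) = 5520/EI
  δ_0 = 19216/EI
Tip deflection under a unit load at Y: L³/(3EI) = 170.7/EI.
With EI = 63000 kN·m²: δ_0 = 0.30502 m and δ_{YY} = 0.002709 m/kN.
Compatibility — the beam at Y must follow the support down by 0.006 m: δ_0 − R_Y·δ_{YY} = 0.006, so R_Y = (0.30502 − 0.006)/0.002709 = 110.4 kN.

R_Y = 110.4 kN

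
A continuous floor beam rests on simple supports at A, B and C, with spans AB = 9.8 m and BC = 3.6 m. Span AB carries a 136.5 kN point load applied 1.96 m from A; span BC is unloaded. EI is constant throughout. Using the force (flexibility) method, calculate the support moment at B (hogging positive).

Insert a hinge at B; M_B is the redundant, and each span becomes simply supported.
Rotations at B on the released spans (each span's end-slope, ×1/EI):
  span AB: point load 136.5 at a = 1.96: Pab(L + a)/(6LEI) = 419.5/EI
  relative rotation θ_0 = (419.5 + 0)/EI = 419.5/EI
A unit hogging moment at B produces rotation L₁/(3EI) + L₂/(3EI) = 4.467/EI.
Compatibility: M_B·(L₁+L₂)/(3EI) = θ_0, giving M_B = 93.92 kN·m (hogging).

M_B = 93.92 kN·m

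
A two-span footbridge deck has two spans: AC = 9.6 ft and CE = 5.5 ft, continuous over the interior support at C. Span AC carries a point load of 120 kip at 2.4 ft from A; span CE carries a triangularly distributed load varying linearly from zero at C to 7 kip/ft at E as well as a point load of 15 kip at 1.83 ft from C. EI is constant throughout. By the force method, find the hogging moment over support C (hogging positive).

Take M_C as the redundant. Released structure: two simple spans AC and CE with a hinge at C.
End slopes at the hinge C, treating each span as simply supported:
  span AC: point load 120 at a = 2.4: Pab(L + a)/(6LEI) = 432/EI
  span CE: triangular load, peak 7: 7w₀L³/(360EI) = 22.65/EI
  span CE: point load 15 at a = 1.83: Pab(L + b)/(6LEI) = 27.99/EI
  relative rotation θ_0 = (432 + 50.64)/EI = 482.6/EI
A unit hogging moment at C produces rotation L₁/(3EI) + L₂/(3EI) = 5.033/EI.
Slope continuity at C: θ_0 = M_C·5.033/EI, so M_C = 482.6/5.033 = 95.89 kip·ft (hogging).

M_C = 95.89 kip·ft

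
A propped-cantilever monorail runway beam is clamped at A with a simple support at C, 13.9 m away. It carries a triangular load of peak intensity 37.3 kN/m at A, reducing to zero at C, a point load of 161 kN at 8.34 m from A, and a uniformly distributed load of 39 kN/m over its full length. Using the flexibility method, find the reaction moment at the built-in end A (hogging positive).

M_A = 1798 kN·m

Release the roller at C. Primary structure: cantilever fixed at A.
Downward deflection at the released point C due to the loads:
  triangular load, peak 37.3 at the fixed end: w₀L⁴/(30EI) = 46414/EI
  point load 161 at a = 8.34: Pa²(3L − a)/(6EI) = 62263/EI
  UDL 39: wL⁴/(8EI) = 181984/EI
  δ_0 = 290661/EI
Tip deflection under a unit load at C: L³/(3EI) = 895.2/EI.
The prop prevents deflection at C: R_C = δ_0/δ_{CC} = 290661/895.2 = 324.7 kN.
Moment equilibrium about A: M_A = Σ(load moments about A) − R_C·L = 6311 − 324.7×13.9 = 1798 kN·m.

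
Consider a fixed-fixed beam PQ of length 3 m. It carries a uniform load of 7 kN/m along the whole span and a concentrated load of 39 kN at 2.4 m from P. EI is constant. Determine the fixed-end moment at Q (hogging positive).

Release both end moments; the primary structure is a simply-supported span PQ with redundants M_P and M_Q.
End rotations of the released simple span under the applied load (×1/EI):
  at P: UDL 7: wL³/(24EI) = 7.875/EI
  at Q: UDL 7: wL³/(24EI) = 7.875/EI
  at P: point load 39 at a = 2.4: Pab(L + b)/(6LEI) = 11.23/EI
  at Q: point load 39 at a = 2.4: Pab(L + a)/(6LEI) = 16.85/EI
  θ_P0 = 19.11/EI,  θ_Q0 = 24.72/EI
Flexibility coefficients: a unit moment at one end gives L/(3EI) there and L/(6EI) at the far end, so f₁₁ = f₂₂ = 1/EI and f₁₂ = f₂₁ = 0.5/EI.
Compatibility — zero rotation at each built-in end:
  1 M_P + 0.5 M_Q = 19.11
  0.5 M_P + 1 M_Q = 24.72
Solving the pair gives M_P = 8.994 kN·m and M_Q = 20.23 kN·m (hogging).

M_Q = 20.23 kN·m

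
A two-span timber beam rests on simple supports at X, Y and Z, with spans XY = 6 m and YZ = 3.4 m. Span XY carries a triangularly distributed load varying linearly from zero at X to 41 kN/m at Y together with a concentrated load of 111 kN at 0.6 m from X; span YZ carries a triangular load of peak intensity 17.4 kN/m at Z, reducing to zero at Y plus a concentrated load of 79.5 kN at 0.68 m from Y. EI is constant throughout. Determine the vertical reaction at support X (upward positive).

R_X = 123.9 kN

Take M_Y as the redundant. Released structure: two simple spans XY and YZ with a hinge at Y.
Discontinuity in slope at Y on the released structure — sum the simple-span end rotations:
  span XY: triangular load, peak 41: w₀L³/(45EI) = 196.8/EI
  span XY: point load 111 at a = 0.6: Pab(L + a)/(6LEI) = 65.93/EI
  span YZ: triangular load, peak 17.4: 7w₀L³/(360EI) = 13.3/EI
  span YZ: point load 79.5 at a = 0.68: Pab(L + b)/(6LEI) = 44.11/EI
  relative rotation θ_0 = (262.7 + 57.41)/EI = 320.1/EI
A unit hogging moment at Y produces rotation L₁/(3EI) + L₂/(3EI) = 3.133/EI.
Slope continuity at Y: θ_0 = M_Y·3.133/EI, so M_Y = 320.1/3.133 = 102.2 kN·m (hogging).
Span XY, ΣM about X with M_Y applied at Y: R_Y^{XY}·6 = 558.6 + 102.2, so R_Y^{XY} = 110.1 kN and R_X = 234 − 110.1 = 123.9 kN.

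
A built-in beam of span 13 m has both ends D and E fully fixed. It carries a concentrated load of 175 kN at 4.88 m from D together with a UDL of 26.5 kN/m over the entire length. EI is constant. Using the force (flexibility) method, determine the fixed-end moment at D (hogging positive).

M_D = 706.4 kN·m

Release both end moments; the primary structure is a simply-supported span DE with redundants M_D and M_E.
Simple-span end rotations at D and E under the given loads:
  at D: point load 175 at a = 4.88: Pab(L + b)/(6LEI) = 1878/EI
  at E: point load 175 at a = 4.88: Pab(L + a)/(6LEI) = 1590/EI
  at D: UDL 26.5: wL³/(24EI) = 2426/EI
  at E: UDL 26.5: wL³/(24EI) = 2426/EI
  θ_D0 = 4303/EI,  θ_E0 = 4015/EI
Flexibility coefficients: a unit moment at one end gives L/(3EI) there and L/(6EI) at the far end, so f₁₁ = f₂₂ = 4.333/EI and f₁₂ = f₂₁ = 2.167/EI.
Compatibility — zero rotation at each built-in end:
  4.333 M_D + 2.167 M_E = 4303
  2.167 M_D + 4.333 M_E = 4015
Solving the pair gives M_D = 706.4 kN·m and M_E = 573.4 kN·m (hogging).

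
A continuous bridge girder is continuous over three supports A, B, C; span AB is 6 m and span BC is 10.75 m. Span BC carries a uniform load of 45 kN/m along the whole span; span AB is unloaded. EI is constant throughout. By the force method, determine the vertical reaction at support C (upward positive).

R_C = 203.1 kN

Release continuity at B by inserting a hinge; the redundant is the internal moment M_B. The primary structure is two simply-supported spans AB and BC.
Rotations at B on the released spans (each span's end-slope, ×1/EI):
  span BC: UDL 45: wL³/(24EI) = 2329/EI
  relative rotation θ_0 = (0 + 2329)/EI = 2329/EI
A unit hogging moment at B produces rotation L₁/(3EI) + L₂/(3EI) = 5.583/EI.
Slope continuity at B: θ_0 = M_B·5.583/EI, so M_B = 2329/5.583 = 417.2 kN·m (hogging).
Span BC, ΣM about C: R_B^{BC}·10.75 = 2600 + 417.2, so R_B^{BC} = 280.7 kN and R_C = 483.8 − 280.7 = 203.1 kN.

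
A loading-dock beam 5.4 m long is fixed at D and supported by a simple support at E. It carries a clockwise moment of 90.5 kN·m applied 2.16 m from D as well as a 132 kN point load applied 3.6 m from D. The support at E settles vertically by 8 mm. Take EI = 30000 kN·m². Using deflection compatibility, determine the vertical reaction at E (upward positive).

Remove the prop at E; the released (primary) structure is a cantilever built in at D.
Primary-structure tip deflection at E by superposition:
  clockwise couple 90.5 at a = 2.16: M₀a(2L − a)/(2EI) = 844.5/EI
  point load 132 at a = 3.6: Pa²(3L − a)/(6EI) = 3593/EI
  δ_0 = 4437/EI
Flexibility coefficient — unit upward force at E: δ_{EE} = L³/(3EI) = 52.49/EI.
With EI = 30000 kN·m²: δ_0 = 0.1479 m and δ_{EE} = 0.00175 m/kN.
Compatibility — the beam at E must follow the support down by 0.008 m: δ_0 − R_E·δ_{EE} = 0.008, so R_E = (0.1479 − 0.008)/0.00175 = 79.96 kN.

R_E = 79.96 kN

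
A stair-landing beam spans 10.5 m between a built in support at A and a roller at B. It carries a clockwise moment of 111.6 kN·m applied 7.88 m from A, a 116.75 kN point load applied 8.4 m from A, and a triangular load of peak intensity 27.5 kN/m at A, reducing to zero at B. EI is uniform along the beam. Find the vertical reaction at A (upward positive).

Release the roller at B. Primary structure: cantilever fixed at A.
Primary-structure tip deflection at B by superposition:
  clockwise couple 111.6 at a = 7.88: M₀a(2L − a)/(2EI) = 5769/EI
  point load 116.75 at a = 8.4: Pa²(3L − a)/(6EI) = 31716/EI
  triangular load, peak 27.5 at the fixed end: w₀L⁴/(30EI) = 11142/EI
  δ_0 = 48627/EI
Flexibility coefficient — unit upward force at B: δ_{BB} = L³/(3EI) = 385.9/EI.
Compatibility at B: δ_0 − R_B·δ_{BB} = 0, so R_B = 48627/385.9 = 126 kN.
Vertical equilibrium: R_A = ΣP − R_B = 261.1 − 126 = 135.1 kN.

R_A = 135.1 kN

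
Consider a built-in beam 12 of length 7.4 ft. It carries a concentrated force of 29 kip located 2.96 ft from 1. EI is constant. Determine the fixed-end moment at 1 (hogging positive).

Take the two fixed-end moments M_1, M_2 as redundants; the released structure is the simple span 12.
End rotations of the released simple span under the applied load (×1/EI):
  at 1: point load 29 at a = 2.96: Pab(L + b)/(6LEI) = 101.6/EI
  at 2: point load 29 at a = 2.96: Pab(L + a)/(6LEI) = 88.93/EI
  θ_10 = 101.6/EI,  θ_20 = 88.93/EI
Flexibility coefficients: a unit moment at one end gives L/(3EI) there and L/(6EI) at the far end, so f₁₁ = f₂₂ = 2.467/EI and f₁₂ = f₂₁ = 1.233/EI.
Compatibility — zero rotation at each built-in end:
  2.467 M_1 + 1.233 M_2 = 101.6
  1.233 M_1 + 2.467 M_2 = 88.93
Solving the pair gives M_1 = 30.9 kip·ft and M_2 = 20.6 kip·ft (hogging).

M_1 = 30.9 kip·ft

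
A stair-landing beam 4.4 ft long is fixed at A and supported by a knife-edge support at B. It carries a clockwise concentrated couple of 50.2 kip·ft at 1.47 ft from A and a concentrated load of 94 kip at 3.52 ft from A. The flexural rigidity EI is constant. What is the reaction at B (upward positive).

R_B = 75.7 kip

Remove the prop at B; the released (primary) structure is a cantilever built in at A.
Deflection at B on the released cantilever, summing each load's contribution:
  clockwise couple 50.2 at a = 1.47: M₀a(2L − a)/(2EI) = 270.5/EI
  point load 94 at a = 3.52: Pa²(3L − a)/(6EI) = 1879/EI
  δ_0 = 2150/EI
Flexibility coefficient — unit upward force at B: δ_{BB} = L³/(3EI) = 28.39/EI.
Compatibility at B: δ_0 − R_B·δ_{BB} = 0, so R_B = 2150/28.39 = 75.7 kip.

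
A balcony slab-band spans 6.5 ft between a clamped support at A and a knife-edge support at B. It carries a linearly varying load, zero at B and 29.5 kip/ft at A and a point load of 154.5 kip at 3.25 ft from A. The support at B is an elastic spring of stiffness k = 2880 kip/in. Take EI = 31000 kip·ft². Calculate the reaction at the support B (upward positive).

Release the roller at B. Primary structure: cantilever fixed at A.
Downward deflection at the released point B due to the loads:
  triangular load, peak 29.5 at the fixed end: w₀L⁴/(30EI) = 1755/EI
  point load 154.5 at a = 3.25: Pa²(3L − a)/(6EI) = 4420/EI
  δ_0 = 6175/EI
Flexibility coefficient — unit upward force at B: δ_{BB} = L³/(3EI) = 91.54/EI.
With EI = 31000 kip·ft²: δ_0 = 0.1992 ft and δ_{BB} = 0.002953 ft/kip.
Compatibility — the spring shortens by R_B/k under the reaction it provides: δ_0 − R_B·δ_{BB} = R_B/k. With 1/k = 1/(2880×12) ft/kip = 0.000029 ft/kip, R_B = δ_0 / (δ_{BB} + 1/k) = 0.1992 / (0.002953 + 0.000029) = 66.8 kip.

R_B = 66.8 kip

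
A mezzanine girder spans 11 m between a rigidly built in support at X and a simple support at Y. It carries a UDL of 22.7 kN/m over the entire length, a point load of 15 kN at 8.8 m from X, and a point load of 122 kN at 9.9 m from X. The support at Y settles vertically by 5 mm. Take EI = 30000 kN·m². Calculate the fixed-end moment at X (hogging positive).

M_X = 429.3 kN·m

Remove the prop at Y; the released (primary) structure is a cantilever built in at X.
Free-end deflection of the primary structure under the applied loading (downward +):
  UDL 22.7: wL⁴/(8EI) = 41544/EI
  point load 15 at a = 8.8: Pa²(3L − a)/(6EI) = 4685/EI
  point load 122 at a = 9.9: Pa²(3L − a)/(6EI) = 46035/EI
  δ_0 = 92264/EI
Flexibility coefficient — unit upward force at Y: δ_{YY} = L³/(3EI) = 443.7/EI.
With EI = 30000 kN·m²: δ_0 = 3.0755 m and δ_{YY} = 0.014789 m/kN.
Compatibility — the beam at Y must follow the support down by 0.005 m: δ_0 − R_Y·δ_{YY} = 0.005, so R_Y = (3.0755 − 0.005)/0.014789 = 207.6 kN.
Moment equilibrium about X: M_X = Σ(load moments about X) − R_Y·L = 2713 − 207.6×11 = 429.3 kN·m.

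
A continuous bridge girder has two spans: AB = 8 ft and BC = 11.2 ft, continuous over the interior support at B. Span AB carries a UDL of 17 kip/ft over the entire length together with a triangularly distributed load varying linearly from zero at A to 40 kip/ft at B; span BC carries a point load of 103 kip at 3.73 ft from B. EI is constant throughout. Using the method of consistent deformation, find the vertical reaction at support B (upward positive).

Insert a hinge at B; M_B is the redundant, and each span becomes simply supported.
Discontinuity in slope at B on the released structure — sum the simple-span end rotations:
  span AB: UDL 17: wL³/(24EI) = 362.7/EI
  span AB: triangular load, peak 40: w₀L³/(45EI) = 455.1/EI
  span BC: point load 103 at a = 3.73: Pab(L + b)/(6LEI) = 797.3/EI
  relative rotation θ_0 = (817.8 + 797.3)/EI = 1615/EI
A unit hogging moment at B produces rotation L₁/(3EI) + L₂/(3EI) = 6.4/EI.
Compatibility: M_B·(L₁+L₂)/(3EI) = θ_0, giving M_B = 252.4 kip·ft (hogging).
Span AB, ΣM about A with M_B applied at B: R_B^{AB}·8 = 1397 + 252.4, so R_B^{AB} = 206.2 kip and R_A = 296 − 206.2 = 89.79 kip.
Span BC, ΣM about C: R_B^{BC}·11.2 = 769.4 + 252.4, so R_B^{BC} = 91.23 kip and R_C = 103 − 91.23 = 11.77 kip.
R_B = 206.2 + 91.23 = 297.4 kip.

R_B = 297.4 kip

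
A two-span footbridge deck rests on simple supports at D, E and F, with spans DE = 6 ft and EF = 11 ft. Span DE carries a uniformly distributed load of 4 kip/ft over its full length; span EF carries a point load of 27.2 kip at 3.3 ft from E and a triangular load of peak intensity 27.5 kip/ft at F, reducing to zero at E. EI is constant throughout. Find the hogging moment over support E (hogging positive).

Take M_E as the redundant. Released structure: two simple spans DE and EF with a hinge at E.
Discontinuity in slope at E on the released structure — sum the simple-span end rotations:
  span DE: UDL 4: wL³/(24EI) = 36/EI
  span EF: point load 27.2 at a = 3.3: Pab(L + b)/(6LEI) = 195.8/EI
  span EF: triangular load, peak 27.5: 7w₀L³/(360EI) = 711.7/EI
  relative rotation θ_0 = (36 + 907.5)/EI = 943.5/EI
A unit hogging moment at E produces rotation L₁/(3EI) + L₂/(3EI) = 5.667/EI.
Slope continuity at E: θ_0 = M_E·5.667/EI, so M_E = 943.5/5.667 = 166.5 kip·ft (hogging).

M_E = 166.5 kip·ft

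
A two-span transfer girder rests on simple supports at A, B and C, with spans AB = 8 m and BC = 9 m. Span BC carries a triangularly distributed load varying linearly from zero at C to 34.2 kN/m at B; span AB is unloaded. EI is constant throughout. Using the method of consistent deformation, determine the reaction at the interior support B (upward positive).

Take M_B as the redundant. Released structure: two simple spans AB and BC with a hinge at B.
Discontinuity in slope at B on the released structure — sum the simple-span end rotations:
  span BC: triangular load, peak 34.2: w₀L³/(45EI) = 554/EI
  relative rotation θ_0 = (0 + 554)/EI = 554/EI
A unit hogging moment at B produces rotation L₁/(3EI) + L₂/(3EI) = 5.667/EI.
Slope continuity at B: θ_0 = M_B·5.667/EI, so M_B = 554/5.667 = 97.77 kN·m (hogging).
Span AB, ΣM about A with M_B applied at B: R_B^{AB}·8 = 0 + 97.77, so R_B^{AB} = 12.22 kN and R_A = 0 − 12.22 = -12.22 kN.
Span BC, ΣM about C: R_B^{BC}·9 = 923.4 + 97.77, so R_B^{BC} = 113.5 kN and R_C = 153.9 − 113.5 = 40.44 kN.
R_B = 12.22 + 113.5 = 125.7 kN.

R_B = 125.7 kN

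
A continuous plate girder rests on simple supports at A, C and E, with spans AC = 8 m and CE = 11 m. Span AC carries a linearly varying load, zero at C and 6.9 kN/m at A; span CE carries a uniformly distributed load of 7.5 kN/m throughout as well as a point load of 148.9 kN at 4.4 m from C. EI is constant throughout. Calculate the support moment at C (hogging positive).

M_C = 258.6 kN·m

Release continuity at C by inserting a hinge; the redundant is the internal moment M_C. The primary structure is two simply-supported spans AC and CE.
Discontinuity in slope at C on the released structure — sum the simple-span end rotations:
  span AC: triangular load, peak 6.9: 7w₀L³/(360EI) = 68.69/EI
  span CE: UDL 7.5: wL³/(24EI) = 415.9/EI
  span CE: point load 148.9 at a = 4.4: Pab(L + b)/(6LEI) = 1153/EI
  relative rotation θ_0 = (68.69 + 1569)/EI = 1638/EI
A unit hogging moment at C produces rotation L₁/(3EI) + L₂/(3EI) = 6.333/EI.
Slope continuity at C: θ_0 = M_C·6.333/EI, so M_C = 1638/6.333 = 258.6 kN·m (hogging).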